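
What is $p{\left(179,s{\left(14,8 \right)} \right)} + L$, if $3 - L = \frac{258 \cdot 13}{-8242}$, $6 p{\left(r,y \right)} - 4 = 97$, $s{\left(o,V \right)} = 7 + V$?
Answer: $\frac{38497}{1902} \approx 20.24$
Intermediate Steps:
$p{\left(r,y \right)} = \frac{101}{6}$ ($p{\left(r,y \right)} = \frac{2}{3} + \frac{1}{6} \cdot 97 = \frac{2}{3} + \frac{97}{6} = \frac{101}{6}$)
$L = \frac{1080}{317}$ ($L = 3 - \frac{258 \cdot 13}{-8242} = 3 - 3354 \left(- \frac{1}{8242}\right) = 3 - - \frac{129}{317} = 3 + \frac{129}{317} = \frac{1080}{317} \approx 3.4069$)
$p{\left(179,s{\left(14,8 \right)} \right)} + L = \frac{101}{6} + \frac{1080}{317} = \frac{38497}{1902}$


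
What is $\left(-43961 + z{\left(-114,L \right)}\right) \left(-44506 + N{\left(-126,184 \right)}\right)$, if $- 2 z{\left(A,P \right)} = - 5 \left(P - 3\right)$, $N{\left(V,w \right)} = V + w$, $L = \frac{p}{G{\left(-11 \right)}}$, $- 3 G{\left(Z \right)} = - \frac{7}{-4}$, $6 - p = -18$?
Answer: $\frac{13712185776}{7} \approx 1.9589 \cdot 10^{9}$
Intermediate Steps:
$p = 24$ ($p = 6 - -18 = 6 + 18 = 24$)
$G{\left(Z \right)} = - \frac{7}{12}$ ($G{\left(Z \right)} = - \frac{\left(-7\right) \frac{1}{-4}}{3} = - \frac{\left(-7\right) \left(- \frac{1}{4}\right)}{3} = \left(- \frac{1}{3}\right) \frac{7}{4} = - \frac{7}{12}$)
$L = - \frac{288}{7}$ ($L = \frac{24}{- \frac{7}{12}} = 24 \left(- \frac{12}{7}\right) = - \frac{288}{7} \approx -41.143$)
$z{\left(A,P \right)} = - \frac{15}{2} + \frac{5 P}{2}$ ($z{\left(A,P \right)} = - \frac{\left(-5\right) \left(P - 3\right)}{2} = - \frac{\left(-5\right) \left(-3 + P\right)}{2} = - \frac{15 - 5 P}{2} = - \frac{15}{2} + \frac{5 P}{2}$)
$\left(-43961 + z{\left(-114,L \right)}\right) \left(-44506 + N{\left(-126,184 \right)}\right) = \left(-43961 + \left(- \frac{15}{2} + \frac{5}{2} \left(- \frac{288}{7}\right)\right)\right) \left(-44506 + \left(-126 + 184\right)\right) = \left(-43961 - \frac{1545}{14}\right) \left(-44506 + 58\right) = \left(-43961 - \frac{1545}{14}\right) \left(-44448\right) = \left(- \frac{616999}{14}\right) \left(-44448\right) = \frac{13712185776}{7}$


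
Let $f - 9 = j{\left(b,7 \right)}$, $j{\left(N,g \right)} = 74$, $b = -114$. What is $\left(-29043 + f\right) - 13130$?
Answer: $-42090$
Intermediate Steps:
$f = 83$ ($f = 9 + 74 = 83$)
$\left(-29043 + f\right) - 13130 = \left(-29043 + 83\right) - 13130 = -28960 - 13130 = -42090$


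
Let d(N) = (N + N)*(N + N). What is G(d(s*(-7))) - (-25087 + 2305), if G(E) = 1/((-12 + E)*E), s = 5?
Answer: 545656238401/23951200 ≈ 22782.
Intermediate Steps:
d(N) = 4*N² (d(N) = (2*N)*(2*N) = 4*N²)
G(E) = 1/(E*(-12 + E))
G(d(s*(-7))) - (-25087 + 2305) = 1/(((4*(5*(-7))²))*(-12 + 4*(5*(-7))²)) - (-25087 + 2305) = 1/(((4*(-35)²))*(-12 + 4*(-35)²)) - 1*(-22782) = 1/(((4*1225))*(-12 + 4*1225)) + 22782 = 1/(4900*(-12 + 4900)) + 22782 = (1/4900)/4888 + 22782 = (1/4900)*(1/4888) + 22782 = 1/23951200 + 22782 = 545656238401/23951200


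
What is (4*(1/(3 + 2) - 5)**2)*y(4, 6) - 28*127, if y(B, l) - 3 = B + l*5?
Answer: -3652/25 ≈ -146.08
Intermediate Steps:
y(B, l) = 3 + B + 5*l (y(B, l) = 3 + (B + l*5) = 3 + (B + 5*l) = 3 + B + 5*l)
(4*(1/(3 + 2) - 5)**2)*y(4, 6) - 28*127 = (4*(1/(3 + 2) - 5)**2)*(3 + 4 + 5*6) - 28*127 = (4*(1/5 - 5)**2)*(3 + 4 + 30) - 3556 = (4*(1/5 - 5)**2)*37 - 3556 = (4*(-24/5)**2)*37 - 3556 = (4*(576/25))*37 - 3556 = (2304/25)*37 - 3556 = 85248/25 - 3556 = -3652/25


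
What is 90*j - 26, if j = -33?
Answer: -2996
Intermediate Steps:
90*j - 26 = 90*(-33) - 26 = -2970 - 26 = -2996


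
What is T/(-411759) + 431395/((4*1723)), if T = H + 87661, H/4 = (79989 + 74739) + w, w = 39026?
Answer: 19076133769/315315892 ≈ 60.498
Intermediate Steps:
H = 775016 (H = 4*((79989 + 74739) + 39026) = 4*(154728 + 39026) = 4*193754 = 775016)
T = 862677 (T = 775016 + 87661 = 862677)
T/(-411759) + 431395/((4*1723)) = 862677/(-411759) + 431395/((4*1723)) = 862677*(-1/411759) + 431395/6892 = -95853/45751 + 431395*(1/6892) = -95853/45751 + 431395/6892 = 19076133769/315315892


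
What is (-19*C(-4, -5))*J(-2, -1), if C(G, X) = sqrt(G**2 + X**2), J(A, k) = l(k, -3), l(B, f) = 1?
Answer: -19*sqrt(41) ≈ -121.66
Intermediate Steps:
J(A, k) = 1
(-19*C(-4, -5))*J(-2, -1) = -19*sqrt((-4)**2 + (-5)**2)*1 = -19*sqrt(16 + 25)*1 = -19*sqrt(41)*1 = -19*sqrt(41)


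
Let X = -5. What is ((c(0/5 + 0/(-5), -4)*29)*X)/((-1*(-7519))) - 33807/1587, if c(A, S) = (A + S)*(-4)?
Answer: -85958891/3977551 ≈ -21.611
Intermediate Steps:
c(A, S) = -4*A - 4*S
((c(0/5 + 0/(-5), -4)*29)*X)/((-1*(-7519))) - 33807/1587 = (((-4*(0/5 + 0/(-5)) - 4*(-4))*29)*(-5))/((-1*(-7519))) - 33807/1587 = (((-4*(0*(⅕) + 0*(-⅕)) + 16)*29)*(-5))/7519 - 33807*1/1587 = (((-4*(0 + 0) + 16)*29)*(-5))*(1/7519) - 11269/529 = (((-4*0 + 16)*29)*(-5))*(1/7519) - 11269/529 = (((0 + 16)*29)*(-5))*(1/7519) - 11269/529 = ((16*29)*(-5))*(1/7519) - 11269/529 = (464*(-5))*(1/7519) - 11269/529 = -2320*1/7519 - 11269/529 = -2320/7519 - 11269/529 = -85958891/3977551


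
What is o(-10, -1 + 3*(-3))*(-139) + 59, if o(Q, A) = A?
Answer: 1449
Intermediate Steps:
o(-10, -1 + 3*(-3))*(-139) + 59 = (-1 + 3*(-3))*(-139) + 59 = (-1 - 9)*(-139) + 59 = -10*(-139) + 59 = 1390 + 59 = 1449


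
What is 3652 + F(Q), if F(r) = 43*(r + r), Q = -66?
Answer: -2024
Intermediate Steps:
F(r) = 86*r (F(r) = 43*(2*r) = 86*r)
3652 + F(Q) = 3652 + 86*(-66) = 3652 - 5676 = -2024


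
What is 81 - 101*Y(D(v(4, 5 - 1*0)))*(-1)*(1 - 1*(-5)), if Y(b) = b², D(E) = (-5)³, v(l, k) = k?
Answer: 9468831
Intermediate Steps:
D(E) = -125
81 - 101*Y(D(v(4, 5 - 1*0)))*(-1)*(1 - 1*(-5)) = 81 - 101*(-125)²*(-1)*(1 - 1*(-5)) = 81 - 101*15625*(-1)*(1 + 5) = 81 - (-1578125)*6 = 81 - 101*(-93750) = 81 + 9468750 = 9468831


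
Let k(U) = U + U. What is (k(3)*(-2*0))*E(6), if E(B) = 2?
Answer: 0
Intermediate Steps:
k(U) = 2*U
(k(3)*(-2*0))*E(6) = ((2*3)*(-2*0))*2 = (6*0)*2 = 0*2 = 0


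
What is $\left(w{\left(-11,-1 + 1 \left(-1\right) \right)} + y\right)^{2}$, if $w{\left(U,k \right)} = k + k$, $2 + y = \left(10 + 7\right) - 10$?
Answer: $1$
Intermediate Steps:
$y = 5$ ($y = -2 + \left(\left(10 + 7\right) - 10\right) = -2 + \left(17 - 10\right) = -2 + 7 = 5$)
$w{\left(U,k \right)} = 2 k$
$\left(w{\left(-11,-1 + 1 \left(-1\right) \right)} + y\right)^{2} = \left(2 \left(-1 + 1 \left(-1\right)\right) + 5\right)^{2} = \left(2 \left(-1 - 1\right) + 5\right)^{2} = \left(2 \left(-2\right) + 5\right)^{2} = \left(-4 + 5\right)^{2} = 1^{2} = 1$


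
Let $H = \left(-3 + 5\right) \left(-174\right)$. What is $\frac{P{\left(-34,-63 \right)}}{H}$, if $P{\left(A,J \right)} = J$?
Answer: $\frac{21}{116} \approx 0.18103$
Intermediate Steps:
$H = -348$ ($H = 2 \left(-174\right) = -348$)
$\frac{P{\left(-34,-63 \right)}}{H} = - \frac{63}{-348} = \left(-63\right) \left(- \frac{1}{348}\right) = \frac{21}{116}$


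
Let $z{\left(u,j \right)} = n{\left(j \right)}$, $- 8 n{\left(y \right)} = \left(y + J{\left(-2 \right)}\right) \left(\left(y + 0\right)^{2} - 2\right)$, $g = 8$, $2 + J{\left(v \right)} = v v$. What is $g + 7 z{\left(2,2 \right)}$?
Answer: $1$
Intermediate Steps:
$J{\left(v \right)} = -2 + v^{2}$ ($J{\left(v \right)} = -2 + v v = -2 + v^{2}$)
$n{\left(y \right)} = - \frac{\left(-2 + y^{2}\right) \left(2 + y\right)}{8}$ ($n{\left(y \right)} = - \frac{\left(y - \left(2 - \left(-2\right)^{2}\right)\right) \left(\left(y + 0\right)^{2} - 2\right)}{8} = - \frac{\left(y + \left(-2 + 4\right)\right) \left(y^{2} - 2\right)}{8} = - \frac{\left(y + 2\right) \left(-2 + y^{2}\right)}{8} = - \frac{\left(2 + y\right) \left(-2 + y^{2}\right)}{8} = - \frac{\left(-2 + y^{2}\right) \left(2 + y\right)}{8}$)
$z{\left(u,j \right)} = \frac{1}{2} - \frac{j^{2}}{4} - \frac{j^{3}}{8} + \frac{j}{4}$
$g + 7 z{\left(2,2 \right)} = 8 + 7 \left(\frac{1}{2} - \frac{2^{2}}{4} - \frac{2^{3}}{8} + \frac{1}{4} \cdot 2\right) = 8 + 7 \left(\frac{1}{2} - 1 - 1 + \frac{1}{2}\right) = 8 + 7 \left(-1\right) = 8 - 7 = 1$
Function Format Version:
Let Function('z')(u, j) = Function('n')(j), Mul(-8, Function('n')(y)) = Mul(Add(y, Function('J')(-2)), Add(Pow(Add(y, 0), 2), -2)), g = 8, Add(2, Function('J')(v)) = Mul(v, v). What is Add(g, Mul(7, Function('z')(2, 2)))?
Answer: 1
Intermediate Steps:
Function('J')(v) = Add(-2, Pow(v, 2)) (Function('J')(v) = Add(-2, Mul(v, v)) = Add(-2, Pow(v, 2)))
Function('n')(y) = Mul(Rational(-1, 8), Add(-2, Pow(y, 2)), Add(2, y)) (Function('n')(y) = Mul(Rational(-1, 8), Mul(Add(y, Add(-2, Pow(-2, 2))), Add(Pow(Add(y, 0), 2), -2))) = Mul(Rational(-1, 8), Mul(Add(y, Add(-2, 4)), Add(Pow(y, 2), -2))) = Mul(Rational(-1, 8), Mul(Add(y, 2), Add(-2, Pow(y, 2)))) = Mul(Rational(-1, 8), Mul(Add(2, y), Add(-2, Pow(y, 2)))) = Mul(Rational(-1, 8), Mul(Add(-2, Pow(y, 2)), Add(2, y))) = Mul(Rational(-1, 8), Add(-2, Pow(y, 2)), Add(2, y)))
Function('z')(u, j) = Add(Rational(1, 2), Mul(Rational(-1, 4), Pow(j, 2)), Mul(Rational(-1, 8), Pow(j, 3)), Mul(Rational(1, 4), j))
Add(g, Mul(7, Function('z')(2, 2))) = Add(8, Mul(7, Add(Rational(1, 2), Mul(Rational(-1, 4), Pow(2, 2)), Mul(Rational(-1, 8), Pow(2, 3)), Mul(Rational(1, 4), 2)))) = Add(8, Mul(7, Add(Rational(1, 2), Mul(Rational(-1, 4), 4), Mul(Rational(-1, 8), 8), Rational(1, 2)))) = Add(8, Mul(7, Add(Rational(1, 2), -1, -1, Rational(1, 2)))) = Add(8, Mul(7, -1)) = Add(8, -7) = 1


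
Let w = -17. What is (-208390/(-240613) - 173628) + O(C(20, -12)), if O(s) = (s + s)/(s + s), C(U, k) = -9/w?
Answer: -41776704961/240613 ≈ -1.7363e+5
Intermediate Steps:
C(U, k) = 9/17 (C(U, k) = -9/(-17) = -9*(-1/17) = 9/17)
O(s) = 1 (O(s) = (2*s)/((2*s)) = (2*s)*(1/(2*s)) = 1)
(-208390/(-240613) - 173628) + O(C(20, -12)) = (-208390/(-240613) - 173628) + 1 = (-208390*(-1/240613) - 173628) + 1 = (208390/240613 - 173628) + 1 = -41776945574/240613 + 1 = -41776704961/240613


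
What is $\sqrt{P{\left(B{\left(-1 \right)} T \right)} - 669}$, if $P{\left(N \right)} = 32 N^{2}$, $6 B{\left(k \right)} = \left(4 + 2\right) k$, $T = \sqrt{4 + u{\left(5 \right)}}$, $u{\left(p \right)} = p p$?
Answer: $\sqrt{259} \approx 16.093$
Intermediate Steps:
$u{\left(p \right)} = p^{2}$
$T = \sqrt{29}$ ($T = \sqrt{4 + 5^{2}} = \sqrt{4 + 25} = \sqrt{29} \approx 5.3852$)
$B{\left(k \right)} = k$ ($B{\left(k \right)} = \frac{\left(4 + 2\right) k}{6} = \frac{6 k}{6} = k$)
$\sqrt{P{\left(B{\left(-1 \right)} T \right)} - 669} = \sqrt{32 \left(- \sqrt{29}\right)^{2} - 669} = \sqrt{32 \cdot 29 - 669} = \sqrt{928 - 669} = \sqrt{259}$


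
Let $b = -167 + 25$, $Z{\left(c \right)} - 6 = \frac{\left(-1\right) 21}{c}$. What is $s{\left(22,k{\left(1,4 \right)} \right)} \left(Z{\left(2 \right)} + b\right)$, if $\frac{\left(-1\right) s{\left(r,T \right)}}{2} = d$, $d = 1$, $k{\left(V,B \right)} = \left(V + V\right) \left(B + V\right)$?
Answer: $293$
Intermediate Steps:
$Z{\left(c \right)} = 6 - \frac{21}{c}$ ($Z{\left(c \right)} = 6 + \frac{\left(-1\right) 21}{c} = 6 - \frac{21}{c}$)
$k{\left(V,B \right)} = 2 V \left(B + V\right)$
$s{\left(r,T \right)} = -2$ ($s{\left(r,T \right)} = \left(-2\right) 1 = -2$)
$b = -142$
$s{\left(22,k{\left(1,4 \right)} \right)} \left(Z{\left(2 \right)} + b\right) = - 2 \left(\left(6 - \frac{21}{2}\right) - 142\right) = - 2 \left(- \frac{9}{2} - 142\right) = \left(-2\right) \left(- \frac{293}{2}\right) = 293$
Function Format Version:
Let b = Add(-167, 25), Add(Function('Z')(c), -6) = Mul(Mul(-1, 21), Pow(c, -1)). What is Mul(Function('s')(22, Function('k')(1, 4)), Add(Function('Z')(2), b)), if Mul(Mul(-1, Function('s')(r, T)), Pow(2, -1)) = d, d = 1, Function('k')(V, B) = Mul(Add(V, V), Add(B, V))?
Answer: 293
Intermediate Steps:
Function('Z')(c) = Add(6, Mul(-21, Pow(c, -1))) (Function('Z')(c) = Add(6, Mul(Mul(-1, 21), Pow(c, -1))) = Add(6, Mul(-21, Pow(c, -1))))
Function('k')(V, B) = Mul(2, V, Add(B, V)) (Function('k')(V, B) = Mul(Mul(2, V), Add(B, V)) = Mul(2, V, Add(B, V)))
Function('s')(r, T) = -2 (Function('s')(r, T) = Mul(-2, 1) = -2)
b = -142
Mul(Function('s')(22, Function('k')(1, 4)), Add(Function('Z')(2), b)) = Mul(-2, Add(Add(6, Mul(-21, Pow(2, -1))), -142)) = Mul(-2, Add(Add(6, Mul(-21, Rational(1, 2))), -142)) = Mul(-2, Add(Add(6, Rational(-21, 2)), -142)) = Mul(-2, Add(Rational(-9, 2), -142)) = Mul(-2, Rational(-293, 2)) = 293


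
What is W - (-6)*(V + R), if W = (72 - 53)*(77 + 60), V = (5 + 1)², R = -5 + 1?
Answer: 2795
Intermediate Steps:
R = -4
V = 36 (V = 6² = 36)
W = 2603 (W = 19*137 = 2603)
W - (-6)*(V + R) = 2603 - (-6)*(36 - 4) = 2603 - (-6)*32 = 2603 - 3*(-64) = 2603 + 192 = 2795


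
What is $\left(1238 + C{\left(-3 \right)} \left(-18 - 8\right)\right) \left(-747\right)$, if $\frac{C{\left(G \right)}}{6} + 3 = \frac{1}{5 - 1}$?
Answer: $-1245249$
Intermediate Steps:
$C{\left(G \right)} = - \frac{33}{2}$ ($C{\left(G \right)} = -18 + \frac{6}{5 - 1} = -18 + \frac{6}{4} = -18 + 6 \cdot \frac{1}{4} = -18 + \frac{3}{2} = - \frac{33}{2}$)
$\left(1238 + C{\left(-3 \right)} \left(-18 - 8\right)\right) \left(-747\right) = \left(1238 - \frac{33 \left(-18 - 8\right)}{2}\right) \left(-747\right) = \left(1238 - -429\right) \left(-747\right) = \left(1238 + 429\right) \left(-747\right) = 1667 \left(-747\right) = -1245249$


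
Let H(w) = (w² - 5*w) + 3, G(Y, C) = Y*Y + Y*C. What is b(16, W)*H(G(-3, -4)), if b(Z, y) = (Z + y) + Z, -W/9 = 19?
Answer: -47121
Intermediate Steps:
W = -171 (W = -9*19 = -171)
b(Z, y) = y + 2*Z
G(Y, C) = Y² + C*Y
H(w) = 3 + w² - 5*w
b(16, W)*H(G(-3, -4)) = (-171 + 2*16)*(3 + (-3*(-4 - 3))² - (-15)*(-4 - 3)) = (-171 + 32)*(3 + (-3*(-7))² - (-15)*(-7)) = -139*(3 + 21² - 5*21) = -139*(3 + 441 - 105) = -139*339 = -47121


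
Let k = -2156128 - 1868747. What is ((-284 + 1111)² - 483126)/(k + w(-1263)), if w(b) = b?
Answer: -200803/4026138 ≈ -0.049875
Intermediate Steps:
k = -4024875
((-284 + 1111)² - 483126)/(k + w(-1263)) = ((-284 + 1111)² - 483126)/(-4024875 - 1263) = (827² - 483126)/(-4026138) = (683929 - 483126)*(-1/4026138) = 200803*(-1/4026138) = -200803/4026138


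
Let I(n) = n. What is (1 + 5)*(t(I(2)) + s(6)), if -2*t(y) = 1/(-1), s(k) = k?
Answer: 39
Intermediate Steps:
t(y) = ½ (t(y) = -½/(-1) = -½*(-1) = ½)
(1 + 5)*(t(I(2)) + s(6)) = (1 + 5)*(½ + 6) = 6*(13/2) = 39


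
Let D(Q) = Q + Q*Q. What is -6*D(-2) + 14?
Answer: 2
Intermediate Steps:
D(Q) = Q + Q²
-6*D(-2) + 14 = -(-12)*(1 - 2) + 14 = -(-12)*(-1) + 14 = -6*2 + 14 = -12 + 14 = 2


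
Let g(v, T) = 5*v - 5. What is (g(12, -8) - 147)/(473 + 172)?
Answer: -92/645 ≈ -0.14264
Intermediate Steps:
g(v, T) = -5 + 5*v
(g(12, -8) - 147)/(473 + 172) = ((-5 + 5*12) - 147)/(473 + 172) = ((-5 + 60) - 147)/645 = (55 - 147)*(1/645) = -92*1/645 = -92/645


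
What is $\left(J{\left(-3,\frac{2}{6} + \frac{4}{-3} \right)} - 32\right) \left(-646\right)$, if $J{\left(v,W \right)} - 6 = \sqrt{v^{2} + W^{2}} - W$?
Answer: $16150 - 646 \sqrt{10} \approx 14107.0$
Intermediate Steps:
$J{\left(v,W \right)} = 6 + \sqrt{W^{2} + v^{2}} - W$ ($J{\left(v,W \right)} = 6 - \left(W - \sqrt{v^{2} + W^{2}}\right) = 6 - \left(W - \sqrt{W^{2} + v^{2}}\right) = 6 + \sqrt{W^{2} + v^{2}} - W$)
$\left(J{\left(-3,\frac{2}{6} + \frac{4}{-3} \right)} - 32\right) \left(-646\right) = \left(\left(6 + \sqrt{\left(\frac{2}{6} + \frac{4}{-3}\right)^{2} + \left(-3\right)^{2}} - \left(\frac{2}{6} + \frac{4}{-3}\right)\right) - 32\right) \left(-646\right) = \left(\left(6 + \sqrt{\left(2 \cdot \frac{1}{6} + 4 \left(- \frac{1}{3}\right)\right)^{2} + 9} - \left(2 \cdot \frac{1}{6} + 4 \left(- \frac{1}{3}\right)\right)\right) - 32\right) \left(-646\right) = \left(\left(6 + \sqrt{\left(\frac{1}{3} - \frac{4}{3}\right)^{2} + 9} - \left(\frac{1}{3} - \frac{4}{3}\right)\right) - 32\right) \left(-646\right) = \left(\left(6 + \sqrt{\left(-1\right)^{2} + 9} - -1\right) - 32\right) \left(-646\right) = \left(\left(6 + \sqrt{1 + 9} + 1\right) - 32\right) \left(-646\right) = \left(\left(6 + \sqrt{10} + 1\right) - 32\right) \left(-646\right) = \left(\left(7 + \sqrt{10}\right) - 32\right) \left(-646\right) = \left(-25 + \sqrt{10}\right) \left(-646\right) = 16150 - 646 \sqrt{10}$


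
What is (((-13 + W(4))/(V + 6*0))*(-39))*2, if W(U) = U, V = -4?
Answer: -351/2 ≈ -175.50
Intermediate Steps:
(((-13 + W(4))/(V + 6*0))*(-39))*2 = (((-13 + 4)/(-4 + 6*0))*(-39))*2 = (-9/(-4 + 0)*(-39))*2 = (-9/(-4)*(-39))*2 = (-9*(-¼)*(-39))*2 = ((9/4)*(-39))*2 = -351/4*2 = -351/2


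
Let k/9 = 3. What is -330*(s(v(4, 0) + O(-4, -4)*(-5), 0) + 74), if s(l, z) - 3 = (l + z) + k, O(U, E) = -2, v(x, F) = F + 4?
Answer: -38940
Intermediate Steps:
k = 27 (k = 9*3 = 27)
v(x, F) = 4 + F
s(l, z) = 30 + l + z (s(l, z) = 3 + ((l + z) + 27) = 3 + (27 + l + z) = 30 + l + z)
-330*(s(v(4, 0) + O(-4, -4)*(-5), 0) + 74) = -330*((30 + ((4 + 0) - 2*(-5)) + 0) + 74) = -330*((30 + (4 + 10) + 0) + 74) = -330*((30 + 14 + 0) + 74) = -330*(44 + 74) = -330*118 = -38940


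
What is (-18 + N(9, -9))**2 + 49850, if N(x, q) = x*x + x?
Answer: 55034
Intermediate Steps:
N(x, q) = x + x**2 (N(x, q) = x**2 + x = x + x**2)
(-18 + N(9, -9))**2 + 49850 = (-18 + 9*(1 + 9))**2 + 49850 = (-18 + 9*10)**2 + 49850 = (-18 + 90)**2 + 49850 = 72**2 + 49850 = 5184 + 49850 = 55034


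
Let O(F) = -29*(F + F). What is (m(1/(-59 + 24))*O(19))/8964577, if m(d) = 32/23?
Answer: -35264/206185271 ≈ -0.00017103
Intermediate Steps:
m(d) = 32/23 (m(d) = 32*(1/23) = 32/23)
O(F) = -58*F
(m(1/(-59 + 24))*O(19))/8964577 = (32*(-58*19)/23)/8964577 = ((32/23)*(-1102))*(1/8964577) = -35264/23*1/8964577 = -35264/206185271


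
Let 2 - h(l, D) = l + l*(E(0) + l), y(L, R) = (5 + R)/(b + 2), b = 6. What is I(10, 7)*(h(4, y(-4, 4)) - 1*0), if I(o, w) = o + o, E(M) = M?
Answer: -360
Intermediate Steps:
y(L, R) = 5/8 + R/8 (y(L, R) = (5 + R)/(6 + 2) = (5 + R)/8 = (5 + R)*(⅛) = 5/8 + R/8)
I(o, w) = 2*o
h(l, D) = 2 - l - l² (h(l, D) = 2 - (l + l*(0 + l)) = 2 - (l + l*l) = 2 - (l + l²) = 2 + (-l - l²) = 2 - l - l²)
I(10, 7)*(h(4, y(-4, 4)) - 1*0) = (2*10)*((2 - 1*4 - 1*4²) - 1*0) = 20*((2 - 4 - 1*16) + 0) = 20*((2 - 4 - 16) + 0) = 20*(-18 + 0) = 20*(-18) = -360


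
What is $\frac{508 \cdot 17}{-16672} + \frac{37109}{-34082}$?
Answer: $- \frac{114126675}{71026888} \approx -1.6068$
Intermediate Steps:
$\frac{508 \cdot 17}{-16672} + \frac{37109}{-34082} = 8636 \left(- \frac{1}{16672}\right) + 37109 \left(- \frac{1}{34082}\right) = - \frac{2159}{4168} - \frac{37109}{34082} = - \frac{114126675}{71026888}$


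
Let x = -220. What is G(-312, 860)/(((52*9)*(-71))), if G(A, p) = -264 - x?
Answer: 11/8307 ≈ 0.0013242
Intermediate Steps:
G(A, p) = -44 (G(A, p) = -264 - 1*(-220) = -264 + 220 = -44)
G(-312, 860)/(((52*9)*(-71))) = -44/((52*9)*(-71)) = -44/(468*(-71)) = -44/(-33228) = -44*(-1/33228) = 11/8307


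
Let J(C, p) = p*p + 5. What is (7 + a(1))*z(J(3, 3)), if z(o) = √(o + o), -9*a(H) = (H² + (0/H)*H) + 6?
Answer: 112*√7/9 ≈ 32.925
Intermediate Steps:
J(C, p) = 5 + p² (J(C, p) = p² + 5 = 5 + p²)
a(H) = -⅔ - H²/9 (a(H) = -((H² + (0/H)*H) + 6)/9 = -((H² + 0*H) + 6)/9 = -((H² + 0) + 6)/9 = -(H² + 6)/9 = -(6 + H²)/9 = -⅔ - H²/9)
z(o) = √2*√o (z(o) = √(2*o) = √2*√o)
(7 + a(1))*z(J(3, 3)) = (7 + (-⅔ - ⅑*1²))*(√2*√(5 + 3²)) = (7 + (-⅔ - ⅑*1))*(√2*√(5 + 9)) = (7 + (-⅔ - ⅑))*(√2*√14) = (7 - 7/9)*(2*√7) = 56*(2*√7)/9 = 112*√7/9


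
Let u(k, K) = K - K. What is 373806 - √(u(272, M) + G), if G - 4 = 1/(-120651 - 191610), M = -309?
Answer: 373806 - √390027416223/312261 ≈ 3.7380e+5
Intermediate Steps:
u(k, K) = 0
G = 1249043/312261 (G = 4 + 1/(-120651 - 191610) = 4 + 1/(-312261) = 4 - 1/312261 = 1249043/312261 ≈ 4.0000)
373806 - √(u(272, M) + G) = 373806 - √(0 + 1249043/312261) = 373806 - √(1249043/312261) = 373806 - √390027416223/312261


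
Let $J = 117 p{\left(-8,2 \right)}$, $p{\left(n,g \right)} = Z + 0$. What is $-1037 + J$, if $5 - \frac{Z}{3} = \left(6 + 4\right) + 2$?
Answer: $-3494$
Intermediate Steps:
$Z = -21$ ($Z = 15 - 3 \left(\left(6 + 4\right) + 2\right) = 15 - 3 \left(10 + 2\right) = 15 - 36 = -21$)
$p{\left(n,g \right)} = -21$ ($p{\left(n,g \right)} = -21 + 0 = -21$)
$J = -2457$ ($J = 117 \left(-21\right) = -2457$)
$-1037 + J = -1037 - 2457 = -3494$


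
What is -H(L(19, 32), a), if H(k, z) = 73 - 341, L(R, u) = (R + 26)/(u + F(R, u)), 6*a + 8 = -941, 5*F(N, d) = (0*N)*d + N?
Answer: 268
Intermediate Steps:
F(N, d) = N/5 (F(N, d) = ((0*N)*d + N)/5 = (0*d + N)/5 = (0 + N)/5 = N/5)
a = -949/6 (a = -4/3 + (⅙)*(-941) = -4/3 - 941/6 = -949/6 ≈ -158.17)
L(R, u) = (26 + R)/(u + R/5) (L(R, u) = (R + 26)/(u + R/5) = (26 + R)/(u + R/5))
H(k, z) = -268
-H(L(19, 32), a) = -1*(-268) = 268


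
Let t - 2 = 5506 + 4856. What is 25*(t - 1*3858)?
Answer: 162650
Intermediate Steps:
t = 10364 (t = 2 + (5506 + 4856) = 2 + 10362 = 10364)
25*(t - 1*3858) = 25*(10364 - 1*3858) = 25*(10364 - 3858) = 25*6506 = 162650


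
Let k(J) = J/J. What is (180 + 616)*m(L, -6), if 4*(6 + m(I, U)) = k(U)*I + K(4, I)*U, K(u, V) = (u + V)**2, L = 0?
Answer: -23880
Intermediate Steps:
K(u, V) = (V + u)**2
k(J) = 1
m(I, U) = -6 + I/4 + U*(4 + I)**2/4 (m(I, U) = -6 + (1*I + (I + 4)**2*U)/4 = -6 + (I + (4 + I)**2*U)/4 = -6 + (I + U*(4 + I)**2)/4 = -6 + (I/4 + U*(4 + I)**2/4) = -6 + I/4 + U*(4 + I)**2/4)
(180 + 616)*m(L, -6) = (180 + 616)*(-6 + (1/4)*0 + (1/4)*(-6)*(4 + 0)**2) = 796*(-6 + 0 + (1/4)*(-6)*4**2) = 796*(-6 + 0 + (1/4)*(-6)*16) = 796*(-6 + 0 - 24) = 796*(-30) = -23880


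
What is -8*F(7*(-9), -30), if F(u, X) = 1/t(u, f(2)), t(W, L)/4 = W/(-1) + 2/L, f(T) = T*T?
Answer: -4/127 ≈ -0.031496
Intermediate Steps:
f(T) = T**2
t(W, L) = -4*W + 8/L (t(W, L) = 4*(W/(-1) + 2/L) = 4*(W*(-1) + 2/L) = 4*(-W + 2/L) = -4*W + 8/L)
F(u, X) = 1/(2 - 4*u) (F(u, X) = 1/(-4*u + 8/(2**2)) = 1/(-4*u + 8/4) = 1/(-4*u + 8*(1/4)) = 1/(-4*u + 2) = 1/(2 - 4*u))
-8*F(7*(-9), -30) = -(-8)/(-2 + 4*(7*(-9))) = -(-8)/(-2 + 4*(-63)) = -(-8)/(-2 - 252) = -(-8)/(-254) = -(-8)*(-1)/254 = -8*1/254 = -4/127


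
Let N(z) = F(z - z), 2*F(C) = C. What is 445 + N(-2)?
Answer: 445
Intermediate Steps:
F(C) = C/2
N(z) = 0 (N(z) = (z - z)/2 = (½)*0 = 0)
445 + N(-2) = 445 + 0 = 445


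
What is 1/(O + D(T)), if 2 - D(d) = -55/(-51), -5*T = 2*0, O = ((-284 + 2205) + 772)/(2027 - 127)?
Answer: 96900/226643 ≈ 0.42754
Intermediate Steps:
O = 2693/1900 (O = (1921 + 772)/1900 = 2693*(1/1900) = 2693/1900 ≈ 1.4174)
T = 0 (T = -2*0/5 = -⅕*0 = 0)
D(d) = 47/51 (D(d) = 2 - (-55)/(-51) = 2 - (-55)*(-1)/51 = 2 - 1*55/51 = 2 - 55/51 = 47/51)
1/(O + D(T)) = 1/(2693/1900 + 47/51) = 1/(226643/96900) = 96900/226643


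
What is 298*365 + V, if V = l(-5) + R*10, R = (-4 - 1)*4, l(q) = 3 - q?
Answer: 108578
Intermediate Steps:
R = -20 (R = -5*4 = -20)
V = -192 (V = (3 - 1*(-5)) - 20*10 = (3 + 5) - 200 = 8 - 200 = -192)
298*365 + V = 298*365 - 192 = 108770 - 192 = 108578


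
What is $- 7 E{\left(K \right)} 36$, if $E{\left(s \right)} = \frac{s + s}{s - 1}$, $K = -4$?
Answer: $- \frac{2016}{5} \approx -403.2$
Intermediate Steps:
$E{\left(s \right)} = \frac{2 s}{-1 + s}$
$- 7 E{\left(K \right)} 36 = - 7 \cdot 2 \left(-4\right) \frac{1}{-1 - 4} \cdot 36 = - 7 \cdot 2 \left(-4\right) \frac{1}{-5} \cdot 36 = - 7 \cdot 2 \left(-4\right) \left(- \frac{1}{5}\right) 36 = \left(-7\right) \frac{8}{5} \cdot 36 = \left(- \frac{56}{5}\right) 36 = - \frac{2016}{5}$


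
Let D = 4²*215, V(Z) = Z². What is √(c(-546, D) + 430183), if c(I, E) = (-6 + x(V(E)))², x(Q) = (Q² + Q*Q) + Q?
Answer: √78438190911855135210436347019 ≈ 2.8007e+14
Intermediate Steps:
x(Q) = Q + 2*Q² (x(Q) = (Q² + Q²) + Q = 2*Q² + Q = Q + 2*Q²)
D = 3440 (D = 16*215 = 3440)
c(I, E) = (-6 + E²*(1 + 2*E²))²
√(c(-546, D) + 430183) = √((-6 + 3440² + 2*3440⁴)² + 430183) = √((-6 + 11833600 + 2*140034088960000)² + 430183) = √((-6 + 11833600 + 280068177920000)² + 430183) = √(280068189753594² + 430183) = √(78438190911855135210435916836 + 430183) = √78438190911855135210436347019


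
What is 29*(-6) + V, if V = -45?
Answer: -219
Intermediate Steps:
29*(-6) + V = 29*(-6) - 45 = -174 - 45 = -219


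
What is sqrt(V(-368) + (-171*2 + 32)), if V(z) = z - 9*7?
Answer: I*sqrt(741) ≈ 27.221*I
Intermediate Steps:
V(z) = -63 + z (V(z) = z - 63 = -63 + z)
sqrt(V(-368) + (-171*2 + 32)) = sqrt((-63 - 368) + (-171*2 + 32)) = sqrt(-431 + (-342 + 32)) = sqrt(-431 - 310) = sqrt(-741) = I*sqrt(741)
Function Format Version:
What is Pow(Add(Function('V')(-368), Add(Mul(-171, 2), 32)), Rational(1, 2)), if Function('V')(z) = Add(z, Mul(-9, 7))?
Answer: Mul(I, Pow(741, Rational(1, 2))) ≈ Mul(27.221, I)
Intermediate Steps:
Function('V')(z) = Add(-63, z) (Function('V')(z) = Add(z, -63) = Add(-63, z))
Pow(Add(Function('V')(-368), Add(Mul(-171, 2), 32)), Rational(1, 2)) = Pow(Add(Add(-63, -368), Add(Mul(-171, 2), 32)), Rational(1, 2)) = Pow(Add(-431, Add(-342, 32)), Rational(1, 2)) = Pow(Add(-431, -310), Rational(1, 2)) = Pow(-741, Rational(1, 2)) = Mul(I, Pow(741, Rational(1, 2)))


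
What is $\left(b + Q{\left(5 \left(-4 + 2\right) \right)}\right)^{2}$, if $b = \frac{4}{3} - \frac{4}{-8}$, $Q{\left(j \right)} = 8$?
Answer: $\frac{3481}{36} \approx 96.694$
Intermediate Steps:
$b = \frac{11}{6}$ ($b = 4 \cdot \frac{1}{3} - - \frac{1}{2} = \frac{4}{3} + \frac{1}{2} = \frac{11}{6} \approx 1.8333$)
$\left(b + Q{\left(5 \left(-4 + 2\right) \right)}\right)^{2} = \left(\frac{11}{6} + 8\right)^{2} = \left(\frac{59}{6}\right)^{2} = \frac{3481}{36}$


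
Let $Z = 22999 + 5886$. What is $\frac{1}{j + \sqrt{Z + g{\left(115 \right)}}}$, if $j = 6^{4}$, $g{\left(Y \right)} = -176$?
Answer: $\frac{1296}{1650907} - \frac{\sqrt{28709}}{1650907} \approx 0.00068239$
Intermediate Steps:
$j = 1296$
$Z = 28885$
$\frac{1}{j + \sqrt{Z + g{\left(115 \right)}}} = \frac{1}{1296 + \sqrt{28885 - 176}} = \frac{1}{1296 + \sqrt{28709}}$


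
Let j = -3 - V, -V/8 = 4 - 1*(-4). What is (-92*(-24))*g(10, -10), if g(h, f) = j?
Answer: 134688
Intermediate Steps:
V = -64 (V = -8*(4 - 1*(-4)) = -8*(4 + 4) = -8*8 = -64)
j = 61 (j = -3 - 1*(-64) = -3 + 64 = 61)
g(h, f) = 61
(-92*(-24))*g(10, -10) = -92*(-24)*61 = 2208*61 = 134688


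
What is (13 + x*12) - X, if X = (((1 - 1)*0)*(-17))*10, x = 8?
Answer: 109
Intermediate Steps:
X = 0 (X = ((0*0)*(-17))*10 = (0*(-17))*10 = 0*10 = 0)
(13 + x*12) - X = (13 + 8*12) - 1*0 = (13 + 96) + 0 = 109 + 0 = 109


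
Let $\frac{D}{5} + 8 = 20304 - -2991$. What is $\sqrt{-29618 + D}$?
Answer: $\sqrt{86817} \approx 294.65$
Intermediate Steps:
$D = 116435$ ($D = -40 + 5 \left(20304 - -2991\right) = -40 + 5 \left(20304 + 2991\right) = -40 + 5 \cdot 23295 = -40 + 116475 = 116435$)
$\sqrt{-29618 + D} = \sqrt{-29618 + 116435} = \sqrt{86817}$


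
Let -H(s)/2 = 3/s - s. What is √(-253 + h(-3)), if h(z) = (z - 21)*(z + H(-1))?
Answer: I*√277 ≈ 16.643*I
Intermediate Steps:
H(s) = -6/s + 2*s (H(s) = -2*(3/s - s) = -2*(-s + 3/s) = -6/s + 2*s)
h(z) = (-21 + z)*(4 + z) (h(z) = (z - 21)*(z + (-6/(-1) + 2*(-1))) = (-21 + z)*(z + (-6*(-1) - 2)) = (-21 + z)*(z + (6 - 2)) = (-21 + z)*(z + 4) = (-21 + z)*(4 + z))
√(-253 + h(-3)) = √(-253 + (-84 + (-3)² - 17*(-3))) = √(-253 + (-84 + 9 + 51)) = √(-253 - 24) = √(-277) = I*√277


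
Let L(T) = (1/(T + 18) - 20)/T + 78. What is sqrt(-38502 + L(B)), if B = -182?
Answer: I*sqrt(8557990734202)/14924 ≈ 196.02*I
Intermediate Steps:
L(T) = 78 + (-20 + 1/(18 + T))/T (L(T) = (1/(18 + T) - 20)/T + 78 = (-20 + 1/(18 + T))/T + 78 = 78 + (-20 + 1/(18 + T))/T)
sqrt(-38502 + L(B)) = sqrt(-38502 + (-359 + 78*(-182)**2 + 1384*(-182))/((-182)*(18 - 182))) = sqrt(-38502 - 1/182*(-359 + 78*33124 - 251888)/(-164)) = sqrt(-38502 - 1/182*(-1/164)*(-359 + 2583672 - 251888)) = sqrt(-38502 - 1/182*(-1/164)*2331425) = sqrt(-38502 + 2331425/29848) = sqrt(-1146876271/29848) = I*sqrt(8557990734202)/14924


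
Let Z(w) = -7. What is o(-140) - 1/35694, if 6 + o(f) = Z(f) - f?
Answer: 4533137/35694 ≈ 127.00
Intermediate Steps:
o(f) = -13 - f (o(f) = -6 + (-7 - f) = -13 - f)
o(-140) - 1/35694 = (-13 - 1*(-140)) - 1/35694 = (-13 + 140) - 1*1/35694 = 127 - 1/35694 = 4533137/35694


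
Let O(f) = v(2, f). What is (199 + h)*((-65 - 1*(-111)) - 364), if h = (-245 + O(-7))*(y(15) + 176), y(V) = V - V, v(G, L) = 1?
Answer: 13592910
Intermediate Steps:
O(f) = 1
y(V) = 0
h = -42944 (h = (-245 + 1)*(0 + 176) = -244*176 = -42944)
(199 + h)*((-65 - 1*(-111)) - 364) = (199 - 42944)*((-65 - 1*(-111)) - 364) = -42745*((-65 + 111) - 364) = -42745*(46 - 364) = -42745*(-318) = 13592910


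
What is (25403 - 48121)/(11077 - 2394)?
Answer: -22718/8683 ≈ -2.6164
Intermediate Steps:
(25403 - 48121)/(11077 - 2394) = -22718/8683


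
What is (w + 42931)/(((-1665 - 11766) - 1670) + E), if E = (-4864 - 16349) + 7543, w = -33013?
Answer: -9918/28771 ≈ -0.34472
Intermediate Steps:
E = -13670 (E = -21213 + 7543 = -13670)
(w + 42931)/(((-1665 - 11766) - 1670) + E) = (-33013 + 42931)/(((-1665 - 11766) - 1670) - 13670) = 9918/((-13431 - 1670) - 13670) = 9918/(-15101 - 13670) = 9918/(-28771) = 9918*(-1/28771) = -9918/28771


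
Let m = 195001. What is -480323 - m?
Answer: -675324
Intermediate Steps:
-480323 - m = -480323 - 1*195001 = -480323 - 195001 = -675324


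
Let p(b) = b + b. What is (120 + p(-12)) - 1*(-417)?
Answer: 513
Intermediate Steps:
p(b) = 2*b
(120 + p(-12)) - 1*(-417) = (120 + 2*(-12)) - 1*(-417) = (120 - 24) + 417 = 96 + 417 = 513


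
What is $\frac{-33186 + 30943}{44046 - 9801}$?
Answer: $- \frac{2243}{34245} \approx -0.065499$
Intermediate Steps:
$\frac{-33186 + 30943}{44046 - 9801} = - \frac{2243}{34245}$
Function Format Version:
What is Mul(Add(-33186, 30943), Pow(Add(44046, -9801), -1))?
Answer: Rational(-2243, 34245) ≈ -0.065499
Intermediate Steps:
Mul(Add(-33186, 30943), Pow(Add(44046, -9801), -1)) = Mul(-2243, Pow(34245, -1)) = Mul(-2243, Rational(1, 34245)) = Rational(-2243, 34245)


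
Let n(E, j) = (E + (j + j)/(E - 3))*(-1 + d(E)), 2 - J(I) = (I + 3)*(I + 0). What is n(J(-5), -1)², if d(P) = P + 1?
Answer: 473344/121 ≈ 3911.9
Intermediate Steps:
J(I) = 2 - I*(3 + I) (J(I) = 2 - (I + 3)*(I + 0) = 2 - (3 + I)*I = 2 - I*(3 + I))
d(P) = 1 + P
n(E, j) = E*(E + 2*j/(-3 + E)) (n(E, j) = (E + (j + j)/(E - 3))*(-1 + (1 + E)) = (E + (2*j)/(-3 + E))*E = (E + 2*j/(-3 + E))*E = E*(E + 2*j/(-3 + E)))
n(J(-5), -1)² = ((2 - 1*(-5)² - 3*(-5))*((2 - 1*(-5)² - 3*(-5))² - 3*(2 - 1*(-5)² - 3*(-5)) + 2*(-1))/(-3 + (2 - 1*(-5)² - 3*(-5))))² = ((2 - 1*25 + 15)*((2 - 1*25 + 15)² - 3*(2 - 1*25 + 15) - 2)/(-3 + (2 - 1*25 + 15)))² = ((2 - 25 + 15)*((2 - 25 + 15)² - 3*(2 - 25 + 15) - 2)/(-3 + (2 - 25 + 15)))² = (-8*((-8)² - 3*(-8) - 2)/(-3 - 8))² = (-8*(64 + 24 - 2)/(-11))² = (-8*(-1/11)*86)² = (688/11)² = 473344/121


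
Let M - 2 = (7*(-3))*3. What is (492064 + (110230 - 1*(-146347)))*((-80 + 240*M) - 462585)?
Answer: -357330092505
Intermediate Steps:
M = -61 (M = 2 + (7*(-3))*3 = 2 - 21*3 = 2 - 63 = -61)
(492064 + (110230 - 1*(-146347)))*((-80 + 240*M) - 462585) = (492064 + (110230 - 1*(-146347)))*((-80 + 240*(-61)) - 462585) = (492064 + (110230 + 146347))*((-80 - 14640) - 462585) = (492064 + 256577)*(-14720 - 462585) = 748641*(-477305) = -357330092505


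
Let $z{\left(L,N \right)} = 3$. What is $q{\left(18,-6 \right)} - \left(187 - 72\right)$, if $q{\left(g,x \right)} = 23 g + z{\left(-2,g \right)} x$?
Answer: $281$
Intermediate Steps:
$q{\left(g,x \right)} = 3 x + 23 g$ ($q{\left(g,x \right)} = 23 g + 3 x = 3 x + 23 g$)
$q{\left(18,-6 \right)} - \left(187 - 72\right) = \left(3 \left(-6\right) + 23 \cdot 18\right) - \left(187 - 72\right) = \left(-18 + 414\right) - 115 = 396 - 115 = 281$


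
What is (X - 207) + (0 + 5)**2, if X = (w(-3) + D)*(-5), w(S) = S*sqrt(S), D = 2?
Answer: -192 + 15*I*sqrt(3) ≈ -192.0 + 25.981*I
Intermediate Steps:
w(S) = S**(3/2)
X = -10 + 15*I*sqrt(3) (X = ((-3)**(3/2) + 2)*(-5) = (-3*I*sqrt(3) + 2)*(-5) = (2 - 3*I*sqrt(3))*(-5) = -10 + 15*I*sqrt(3) ≈ -10.0 + 25.981*I)
(X - 207) + (0 + 5)**2 = ((-10 + 15*I*sqrt(3)) - 207) + (0 + 5)**2 = (-217 + 15*I*sqrt(3)) + 5**2 = (-217 + 15*I*sqrt(3)) + 25 = -192 + 15*I*sqrt(3)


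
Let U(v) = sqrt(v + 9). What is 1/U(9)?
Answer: sqrt(2)/6 ≈ 0.23570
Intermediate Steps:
U(v) = sqrt(9 + v)
1/U(9) = 1/(sqrt(9 + 9)) = 1/(sqrt(18)) = 1/(3*sqrt(2)) = sqrt(2)/6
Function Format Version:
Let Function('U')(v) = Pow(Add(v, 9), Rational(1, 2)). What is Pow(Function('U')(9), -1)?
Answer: Mul(Rational(1, 6), Pow(2, Rational(1, 2))) ≈ 0.23570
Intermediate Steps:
Function('U')(v) = Pow(Add(9, v), Rational(1, 2))
Pow(Function('U')(9), -1) = Pow(Pow(Add(9, 9), Rational(1, 2)), -1) = Pow(Pow(18, Rational(1, 2)), -1) = Pow(Mul(3, Pow(2, Rational(1, 2))), -1) = Mul(Rational(1, 6), Pow(2, Rational(1, 2)))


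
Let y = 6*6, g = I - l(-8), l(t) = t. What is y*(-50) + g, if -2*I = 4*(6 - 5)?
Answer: -1794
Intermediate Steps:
I = -2 (I = -2*(6 - 5) = -2 ≈ -2.0000)
g = 6 (g = -2 - 1*(-8) = -2 + 8 = 6)
y = 36
y*(-50) + g = 36*(-50) + 6 = -1800 + 6 = -1794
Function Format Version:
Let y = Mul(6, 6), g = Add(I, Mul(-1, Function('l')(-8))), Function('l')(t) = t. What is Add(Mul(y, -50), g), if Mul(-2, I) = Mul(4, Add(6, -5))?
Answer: -1794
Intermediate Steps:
I = -2 (I = Mul(Rational(-1, 2), Mul(4, Add(6, -5))) = Mul(Rational(-1, 2), Mul(4, 1)) = Mul(Rational(-1, 2), 4) = -2)
g = 6 (g = Add(-2, Mul(-1, -8)) = Add(-2, 8) = 6)
y = 36
Add(Mul(y, -50), g) = Add(Mul(36, -50), 6) = Add(-1800, 6) = -1794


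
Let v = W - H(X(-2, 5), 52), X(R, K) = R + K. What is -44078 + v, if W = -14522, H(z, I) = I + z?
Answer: -58655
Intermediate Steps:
X(R, K) = K + R
v = -14577 (v = -14522 - (52 + (5 - 2)) = -14522 - (52 + 3) = -14522 - 1*55 = -14522 - 55 = -14577)
-44078 + v = -44078 - 14577 = -58655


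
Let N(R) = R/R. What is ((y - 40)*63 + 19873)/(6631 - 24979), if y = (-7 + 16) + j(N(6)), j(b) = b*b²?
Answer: -17983/18348 ≈ -0.98011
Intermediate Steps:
N(R) = 1
j(b) = b³
y = 10 (y = (-7 + 16) + 1³ = 9 + 1 = 10)
((y - 40)*63 + 19873)/(6631 - 24979) = ((10 - 40)*63 + 19873)/(6631 - 24979) = (-30*63 + 19873)/(-18348) = (-1890 + 19873)*(-1/18348) = 17983*(-1/18348) = -17983/18348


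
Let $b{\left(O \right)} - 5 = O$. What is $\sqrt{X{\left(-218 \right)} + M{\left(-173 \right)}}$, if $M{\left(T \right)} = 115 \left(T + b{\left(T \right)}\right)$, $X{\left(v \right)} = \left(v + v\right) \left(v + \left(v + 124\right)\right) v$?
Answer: $i \sqrt{29694191} \approx 5449.2 i$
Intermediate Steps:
$b{\left(O \right)} = 5 + O$
$X{\left(v \right)} = 2 v^{2} \left(124 + 2 v\right)$ ($X{\left(v \right)} = 2 v \left(v + \left(124 + v\right)\right) v = 2 v \left(124 + 2 v\right) v = 2 v^{2} \left(124 + 2 v\right)$)
$M{\left(T \right)} = 575 + 230 T$ ($M{\left(T \right)} = 115 \left(T + \left(5 + T\right)\right) = 115 \left(5 + 2 T\right) = 575 + 230 T$)
$\sqrt{X{\left(-218 \right)} + M{\left(-173 \right)}} = \sqrt{4 \left(-218\right)^{2} \left(62 - 218\right) + \left(575 + 230 \left(-173\right)\right)} = \sqrt{4 \cdot 47524 \left(-156\right) + \left(575 - 39790\right)} = \sqrt{-29654976 - 39215} = \sqrt{-29694191} = i \sqrt{29694191}$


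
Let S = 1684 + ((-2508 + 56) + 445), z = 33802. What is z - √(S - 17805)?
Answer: 33802 - 4*I*√1133 ≈ 33802.0 - 134.64*I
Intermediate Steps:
S = -323 (S = 1684 + (-2452 + 445) = 1684 - 2007 = -323)
z - √(S - 17805) = 33802 - √(-323 - 17805) = 33802 - √(-18128) = 33802 - 4*I*√1133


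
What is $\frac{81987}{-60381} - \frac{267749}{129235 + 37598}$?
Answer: $- \frac{3316121060}{1119282597} \approx -2.9627$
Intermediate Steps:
$\frac{81987}{-60381} - \frac{267749}{129235 + 37598} = 81987 \left(- \frac{1}{60381}\right) - \frac{267749}{166833} = - \frac{27329}{20127} - \frac{267749}{166833} = - \frac{3316121060}{1119282597}$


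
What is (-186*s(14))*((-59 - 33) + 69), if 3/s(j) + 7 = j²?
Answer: 1426/21 ≈ 67.905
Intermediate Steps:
s(j) = 3/(-7 + j²)
(-186*s(14))*((-59 - 33) + 69) = (-558/(-7 + 14²))*((-59 - 33) + 69) = (-558/(-7 + 196))*(-92 + 69) = -558/189*(-23) = -186*1/63*(-23) = -62/21*(-23) = 1426/21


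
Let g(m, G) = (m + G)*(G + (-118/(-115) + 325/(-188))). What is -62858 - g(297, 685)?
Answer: -7943598899/10810 ≈ -7.3484e+5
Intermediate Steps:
g(m, G) = (-15191/21620 + G)*(G + m) (g(m, G) = (G + m)*(G + (-118*(-1/115) + 325*(-1/188))) = (G + m)*(G + (118/115 - 325/188)) = (G + m)*(G - 15191/21620) = (G + m)*(-15191/21620 + G) = (-15191/21620 + G)*(G + m))
-62858 - g(297, 685) = -62858 - (685**2 - 15191/21620*685 - 15191/21620*297 + 685*297) = -62858 - (469225 - 2081167/4324 - 4511727/21620 + 203445) = -62858 - 1*7264103919/10810 = -62858 - 7264103919/10810 = -7943598899/10810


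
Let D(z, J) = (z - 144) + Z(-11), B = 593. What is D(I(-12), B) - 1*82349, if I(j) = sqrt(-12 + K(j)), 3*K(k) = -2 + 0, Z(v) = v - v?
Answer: -82493 + I*sqrt(114)/3 ≈ -82493.0 + 3.559*I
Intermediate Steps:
Z(v) = 0
K(k) = -2/3 (K(k) = (-2 + 0)/3 = (1/3)*(-2) = -2/3)
I(j) = I*sqrt(114)/3 (I(j) = sqrt(-12 - 2/3) = sqrt(-38/3) = I*sqrt(114)/3)
D(z, J) = -144 + z (D(z, J) = (z - 144) + 0 = (-144 + z) + 0 = -144 + z)
D(I(-12), B) - 1*82349 = (-144 + I*sqrt(114)/3) - 1*82349 = (-144 + I*sqrt(114)/3) - 82349 = -82493 + I*sqrt(114)/3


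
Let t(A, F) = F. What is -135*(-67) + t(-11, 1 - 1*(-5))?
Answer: 9051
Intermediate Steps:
-135*(-67) + t(-11, 1 - 1*(-5)) = -135*(-67) + (1 - 1*(-5)) = 9045 + (1 + 5) = 9045 + 6 = 9051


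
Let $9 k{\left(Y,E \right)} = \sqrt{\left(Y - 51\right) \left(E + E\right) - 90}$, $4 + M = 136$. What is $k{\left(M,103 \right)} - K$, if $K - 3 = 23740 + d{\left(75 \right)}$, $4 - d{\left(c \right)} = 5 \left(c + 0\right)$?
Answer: $-23372 + \frac{2 \sqrt{461}}{3} \approx -23358.0$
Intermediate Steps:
$M = 132$ ($M = -4 + 136 = 132$)
$k{\left(Y,E \right)} = \frac{\sqrt{-90 + 2 E \left(-51 + Y\right)}}{9}$ ($k{\left(Y,E \right)} = \frac{\sqrt{\left(Y - 51\right) \left(E + E\right) - 90}}{9} = \frac{\sqrt{\left(-51 + Y\right) 2 E - 90}}{9} = \frac{\sqrt{2 E \left(-51 + Y\right) - 90}}{9} = \frac{\sqrt{-90 + 2 E \left(-51 + Y\right)}}{9}$)
$d{\left(c \right)} = 4 - 5 c$ ($d{\left(c \right)} = 4 - 5 \left(c + 0\right) = 4 - 5 c$)
$K = 23372$ ($K = 3 + \left(23740 + \left(4 - 375\right)\right) = 3 + \left(23740 - 371\right) = 3 + 23369 = 23372$)
$k{\left(M,103 \right)} - K = \frac{\sqrt{-90 - 10506 + 2 \cdot 103 \cdot 132}}{9} - 23372 = \frac{\sqrt{-90 - 10506 + 27192}}{9} - 23372 = \frac{\sqrt{16596}}{9} - 23372 = \frac{6 \sqrt{461}}{9} - 23372 = \frac{2 \sqrt{461}}{3} - 23372 = -23372 + \frac{2 \sqrt{461}}{3}$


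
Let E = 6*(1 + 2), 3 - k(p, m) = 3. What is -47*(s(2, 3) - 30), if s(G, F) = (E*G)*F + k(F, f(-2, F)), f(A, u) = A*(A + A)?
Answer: -3666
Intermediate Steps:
f(A, u) = 2*A² (f(A, u) = A*(2*A) = 2*A²)
k(p, m) = 0 (k(p, m) = 3 - 1*3 = 3 - 3 = 0)
E = 18 (E = 6*3 = 18)
s(G, F) = 18*F*G (s(G, F) = (18*G)*F + 0 = 18*F*G + 0 = 18*F*G)
-47*(s(2, 3) - 30) = -47*(18*3*2 - 30) = -47*(108 - 30) = -47*78 = -3666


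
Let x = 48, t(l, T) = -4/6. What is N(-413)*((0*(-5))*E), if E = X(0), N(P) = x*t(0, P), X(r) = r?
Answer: 0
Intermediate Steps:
t(l, T) = -⅔ (t(l, T) = -4*⅙ = -⅔)
N(P) = -32 (N(P) = 48*(-⅔) = -32)
E = 0
N(-413)*((0*(-5))*E) = -32*0*(-5)*0 = -0*0 = -32*0 = 0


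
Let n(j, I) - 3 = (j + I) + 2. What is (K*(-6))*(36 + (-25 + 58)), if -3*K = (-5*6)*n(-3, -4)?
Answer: 8280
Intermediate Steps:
n(j, I) = 5 + I + j (n(j, I) = 3 + ((j + I) + 2) = 3 + ((I + j) + 2) = 3 + (2 + I + j) = 5 + I + j)
K = -20 (K = -(-5*6)*(5 - 4 - 3)/3 = -(-10)*(-2) = -⅓*60 = -20)
(K*(-6))*(36 + (-25 + 58)) = (-20*(-6))*(36 + (-25 + 58)) = 120*(36 + 33) = 120*69 = 8280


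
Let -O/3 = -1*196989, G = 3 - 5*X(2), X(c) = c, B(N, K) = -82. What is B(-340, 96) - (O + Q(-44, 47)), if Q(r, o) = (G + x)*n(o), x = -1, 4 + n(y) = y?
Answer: -590705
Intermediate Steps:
n(y) = -4 + y
G = -7 (G = 3 - 5*2 = 3 - 10 = -7)
O = 590967 (O = -(-3)*196989 = -3*(-196989) = 590967)
Q(r, o) = 32 - 8*o (Q(r, o) = (-7 - 1)*(-4 + o) = -8*(-4 + o) = 32 - 8*o)
B(-340, 96) - (O + Q(-44, 47)) = -82 - (590967 + (32 - 8*47)) = -82 - (590967 + (32 - 376)) = -82 - (590967 - 344) = -82 - 1*590623 = -82 - 590623 = -590705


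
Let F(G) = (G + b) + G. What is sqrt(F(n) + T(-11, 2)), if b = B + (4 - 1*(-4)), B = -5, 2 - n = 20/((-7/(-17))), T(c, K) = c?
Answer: 2*I*sqrt(1239)/7 ≈ 10.057*I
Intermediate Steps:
n = -326/7 (n = 2 - 20/((-7/(-17))) = 2 - 20/((-7*(-1/17))) = 2 - 20/7/17 = 2 - 20*17/7 = 2 - 1*340/7 = 2 - 340/7 = -326/7 ≈ -46.571)
b = 3 (b = -5 + (4 - 1*(-4)) = -5 + (4 + 4) = -5 + 8 = 3)
F(G) = 3 + 2*G (F(G) = (G + 3) + G = (3 + G) + G = 3 + 2*G)
sqrt(F(n) + T(-11, 2)) = sqrt((3 + 2*(-326/7)) - 11) = sqrt((3 - 652/7) - 11) = sqrt(-631/7 - 11) = sqrt(-708/7) = 2*I*sqrt(1239)/7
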